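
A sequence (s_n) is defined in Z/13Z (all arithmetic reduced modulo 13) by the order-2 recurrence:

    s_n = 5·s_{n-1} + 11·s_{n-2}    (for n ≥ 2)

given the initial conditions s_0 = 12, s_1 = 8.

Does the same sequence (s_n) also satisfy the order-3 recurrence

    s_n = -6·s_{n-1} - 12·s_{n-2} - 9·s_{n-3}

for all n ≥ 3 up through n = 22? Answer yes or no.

yes

Terms s_0..s_22: 12, 8, 3, 12, 2, 12, 4, 9, 11, 11, 7, 0, 12, 8, 3, 12, 2, 12, 4, 9, 11, 11, 7
n=3: candidate gives 12, actual s_3 = 12 ✓
n=4: candidate gives 2, actual s_4 = 2 ✓
n=5: candidate gives 12, actual s_5 = 12 ✓
n=6: candidate gives 4, actual s_6 = 4 ✓
n=7: candidate gives 9, actual s_7 = 9 ✓
n=8: candidate gives 11, actual s_8 = 11 ✓
n=9: candidate gives 11, actual s_9 = 11 ✓
n=10: candidate gives 7, actual s_10 = 7 ✓
n=11: candidate gives 0, actual s_11 = 0 ✓
n=12: candidate gives 12, actual s_12 = 12 ✓
n=13: candidate gives 8, actual s_13 = 8 ✓
n=14: candidate gives 3, actual s_14 = 3 ✓
n=15: candidate gives 12, actual s_15 = 12 ✓
n=16: candidate gives 2, actual s_16 = 2 ✓
n=17: candidate gives 12, actual s_17 = 12 ✓
n=18: candidate gives 4, actual s_18 = 4 ✓
n=19: candidate gives 9, actual s_19 = 9 ✓
n=20: candidate gives 11, actual s_20 = 11 ✓
n=21: candidate gives 11, actual s_21 = 11 ✓
n=22: candidate gives 7, actual s_22 = 7 ✓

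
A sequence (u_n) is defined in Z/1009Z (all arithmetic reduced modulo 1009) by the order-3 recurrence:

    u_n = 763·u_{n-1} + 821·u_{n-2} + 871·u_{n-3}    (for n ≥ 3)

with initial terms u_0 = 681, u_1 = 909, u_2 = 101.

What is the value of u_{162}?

732

u_3 = 763·101 + 821·909 + 871·681 = 876
u_4 = 763·876 + 821·101 + 871·909 = 287
u_5 = 763·287 + 821·876 + 871·101 = 1004
u_6 = 763·1004 + 821·287 + 871·876 = 943
u_7 = 763·943 + 821·1004 + 871·287 = 777
u_8 = 763·777 + 821·943 + 871·1004 = 549
Continuing the recurrence:
  u_9 = 408;  u_10 = 975;  u_11 = 185;  u_12 = 433;  u_13 = 618;  u_14 = 351
  u_15 = 56;  u_16 = 428;  u_17 = 213;  u_18 = 670;  u_19 = 430;  u_20 = 197
  u_21 = 218;  u_22 = 337;  u_23 = 278;  u_24 = 621;  u_25 = 714;  u_26 = 196
  u_27 = 248;  u_28 = 367;  u_29 = 513;  u_30 = 634;  u_31 = 655;  u_32 = 16
  u_33 = 349;  u_34 = 350;  u_35 = 457;  u_36 = 641;  u_37 = 708;  u_38 = 453
  u_39 = 979;  u_40 = 78;  u_41 = 622;  u_42 = 931;  u_43 = 460;  u_44 = 315
  u_45 = 162;  u_46 = 906;  u_47 = 853;  u_48 = 69;  u_49 = 334;  u_50 = 49
  u_51 = 388;  u_52 = 598;  u_53 = 211;  u_54 = 70;  u_55 = 839;  u_56 = 551
  u_57 = 771;  u_58 = 618;  u_59 = 316;  u_60 = 364;  u_61 = 861;  u_62 = 43
  u_63 = 311;  u_64 = 410;  u_65 = 214;  u_66 = 906;  u_67 = 165;  u_68 = 701
  u_69 = 440;  u_70 = 551;  u_71 = 813;  u_72 = 952;  u_73 = 57;  u_74 = 535
  u_75 = 746;  u_76 = 648;  u_77 = 853;  u_78 = 269;  u_79 = 864;  u_80 = 572
  u_81 = 776;  u_82 = 62;  u_83 = 66;  u_84 = 226;  u_85 = 124;  u_86 = 638
  u_87 = 442;  u_88 = 408;  u_89 = 922;  u_90 = 746;  u_91 = 534;  u_92 = 716
  u_93 = 917;  u_94 = 997;  u_95 = 142;  u_96 = 200;  u_97 = 426;  u_98 = 457
  u_99 = 861;  u_100 = 676;  u_101 = 262;  u_102 = 414;  u_103 = 799;  u_104 = 230
  u_105 = 434;  u_106 = 56;  u_107 = 26;  u_108 = 877;  u_109 = 685;  u_110 = 32
  u_111 = 626;  u_112 = 735;  u_113 = 795;  u_114 = 615;  u_115 = 411;  u_116 = 480
  u_117 = 284;  u_118 = 113;  u_119 = 893;  u_120 = 388;  u_121 = 567;  u_122 = 337
  u_123 = 127;  u_124 = 704;  u_125 = 612;  u_126 = 252;  u_127 = 248;  u_128 = 888
  u_129 = 834;  u_130 = 295;  u_131 = 235;  u_132 = 681;  u_133 = 843;  u_134 = 449
  u_135 = 324;  u_136 = 52;  u_137 = 549;  u_138 = 150;  u_139 = 26;  u_140 = 632
  u_141 = 560;  u_142 = 158;  u_143 = 706;  u_144 = 851;  u_145 = 371;  u_146 = 432
  u_147 = 161;  u_148 = 519;  u_149 = 386;  u_150 = 171;  u_151 = 409;  u_152 = 635
  u_153 = 595;  u_154 = 688;  u_155 = 556;  u_156 = 884;  u_157 = 790;  u_158 = 646
  u_159 = 406;  u_160 = 608
u_161 = 763·608 + 821·406 + 871·646 = 773
u_162 = 763·773 + 821·608 + 871·406 = 732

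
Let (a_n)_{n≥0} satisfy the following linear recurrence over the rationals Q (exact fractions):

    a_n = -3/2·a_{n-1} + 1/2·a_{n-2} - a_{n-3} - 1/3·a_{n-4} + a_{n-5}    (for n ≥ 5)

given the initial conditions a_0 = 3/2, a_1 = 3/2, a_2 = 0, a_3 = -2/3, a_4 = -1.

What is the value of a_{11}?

229739/3456

a_5 = -3/2·-1 + 1/2·-2/3 + -1·0 + -1/3·3/2 + 1·3/2 = 13/6
a_6 = -3/2·13/6 + 1/2·-1 + -1·-2/3 + -1/3·0 + 1·3/2 = -19/12
a_7 = -3/2·-19/12 + 1/2·13/6 + -1·-1 + -1/3·-2/3 + 1·0 = 337/72
a_8 = -3/2·337/72 + 1/2·-19/12 + -1·13/6 + -1/3·-1 + 1·-2/3 = -165/16
a_9 = -3/2·-165/16 + 1/2·337/72 + -1·-19/12 + -1/3·13/6 + 1·-1 = 5089/288
a_10 = -3/2·5089/288 + 1/2·-165/16 + -1·337/72 + -1/3·-19/12 + 1·13/6 = -19381/576
a_11 = -3/2·-19381/576 + 1/2·5089/288 + -1·-165/16 + -1/3·337/72 + 1·-19/12 = 229739/3456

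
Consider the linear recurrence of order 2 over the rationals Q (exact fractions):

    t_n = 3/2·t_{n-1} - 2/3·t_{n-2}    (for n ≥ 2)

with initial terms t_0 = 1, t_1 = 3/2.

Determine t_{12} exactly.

-558143/2985984

t_2 = 3/2·3/2 + -2/3·1 = 19/12
t_3 = 3/2·19/12 + -2/3·3/2 = 11/8
t_4 = 3/2·11/8 + -2/3·19/12 = 145/144
t_5 = 3/2·145/144 + -2/3·11/8 = 19/32
t_6 = 3/2·19/32 + -2/3·145/144 = 379/1728
t_7 = 3/2·379/1728 + -2/3·19/32 = -77/1152
t_8 = 3/2·-77/1152 + -2/3·379/1728 = -5111/20736
t_9 = 3/2·-5111/20736 + -2/3·-77/1152 = -4495/13824
t_10 = 3/2·-4495/13824 + -2/3·-5111/20736 = -80477/248832
t_11 = 3/2·-80477/248832 + -2/3·-4495/13824 = -14839/55296
t_12 = 3/2·-14839/55296 + -2/3·-80477/248832 = -558143/2985984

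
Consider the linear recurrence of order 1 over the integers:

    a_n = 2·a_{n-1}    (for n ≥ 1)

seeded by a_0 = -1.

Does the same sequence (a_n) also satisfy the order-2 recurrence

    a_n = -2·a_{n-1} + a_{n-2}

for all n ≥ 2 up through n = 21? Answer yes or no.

Terms a_0..a_21: -1, -2, -4, -8, -16, -32, -64, -128, -256, -512, -1024, -2048, -4096, -8192, -16384, -32768, -65536, -131072, -262144, -524288, -1048576, -2097152
n=2: candidate gives 3, actual a_2 = -4 ✗

no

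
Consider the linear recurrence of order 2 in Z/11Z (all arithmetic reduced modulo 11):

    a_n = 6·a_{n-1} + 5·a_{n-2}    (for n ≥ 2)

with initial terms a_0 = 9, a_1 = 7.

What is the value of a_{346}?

0

a_2 = 6·7 + 5·9 = 10
a_3 = 6·10 + 5·7 = 7
a_4 = 6·7 + 5·10 = 4
a_5 = 6·4 + 5·7 = 4
a_6 = 6·4 + 5·4 = 0
a_7 = 6·0 + 5·4 = 9
a_8 = 6·9 + 5·0 = 10
a_9 = 6·10 + 5·9 = 6
a_10 = 6·6 + 5·10 = 9
a_11 = 6·9 + 5·6 = 7
(a_10, a_11) = (9, 7) = (a_0, a_1), so the sequence has period 10.
346 ≡ 6 (mod 10), hence a_346 = a_6 = 0.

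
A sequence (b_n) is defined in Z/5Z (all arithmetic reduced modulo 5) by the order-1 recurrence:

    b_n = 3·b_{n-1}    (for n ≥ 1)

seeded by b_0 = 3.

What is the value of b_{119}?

1

b_1 = 3·3 = 4
b_2 = 3·4 = 2
b_3 = 3·2 = 1
b_4 = 3·1 = 3
(b_4) = (3) = (b_0), so the sequence has period 4.
119 ≡ 3 (mod 4), hence b_119 = b_3 = 1.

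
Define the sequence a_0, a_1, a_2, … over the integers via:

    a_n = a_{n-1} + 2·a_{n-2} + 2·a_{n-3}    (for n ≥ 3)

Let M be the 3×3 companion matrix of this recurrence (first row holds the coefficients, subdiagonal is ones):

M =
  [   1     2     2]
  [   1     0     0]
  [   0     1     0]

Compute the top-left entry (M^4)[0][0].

(M^4)[0][0] is the top entry after applying M 4 times to the unit state (1, 0, 0). Equivalently it is h_{6} for the auxiliary sequence (h_n) obeying the same recurrence with h_2 = 1 and h_i = 0 for 0 ≤ i < 2:
h_3 = 1·1 + 2·0 + 2·0 = 1
h_4 = 1·1 + 2·1 + 2·0 = 3
h_5 = 1·3 + 2·1 + 2·1 = 7
h_6 = 1·7 + 2·3 + 2·1 = 15

15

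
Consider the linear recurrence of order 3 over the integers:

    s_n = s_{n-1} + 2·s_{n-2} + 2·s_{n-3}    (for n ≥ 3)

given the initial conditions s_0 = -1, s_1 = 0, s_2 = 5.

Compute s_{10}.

s_3 = 1·5 + 2·0 + 2·-1 = 3
s_4 = 1·3 + 2·5 + 2·0 = 13
s_5 = 1·13 + 2·3 + 2·5 = 29
s_6 = 1·29 + 2·13 + 2·3 = 61
s_7 = 1·61 + 2·29 + 2·13 = 145
s_8 = 1·145 + 2·61 + 2·29 = 325
s_9 = 1·325 + 2·145 + 2·61 = 737
s_10 = 1·737 + 2·325 + 2·145 = 1677

1677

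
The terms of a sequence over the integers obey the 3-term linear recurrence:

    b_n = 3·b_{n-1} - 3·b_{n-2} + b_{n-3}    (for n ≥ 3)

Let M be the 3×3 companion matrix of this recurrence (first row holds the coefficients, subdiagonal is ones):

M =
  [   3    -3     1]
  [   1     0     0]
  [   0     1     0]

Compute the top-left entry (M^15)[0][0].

136

(M^15)[0][0] is the top entry after applying M 15 times to the unit state (1, 0, 0). Equivalently it is h_{17} for the auxiliary sequence (h_n) obeying the same recurrence with h_2 = 1 and h_i = 0 for 0 ≤ i < 2:
h_3 = 3·1 + -3·0 + 1·0 = 3
h_4 = 3·3 + -3·1 + 1·0 = 6
h_5 = 3·6 + -3·3 + 1·1 = 10
h_6 = 3·10 + -3·6 + 1·3 = 15
h_7 = 3·15 + -3·10 + 1·6 = 21
h_8 = 3·21 + -3·15 + 1·10 = 28
h_9 = 3·28 + -3·21 + 1·15 = 36
h_10 = 3·36 + -3·28 + 1·21 = 45
h_11 = 3·45 + -3·36 + 1·28 = 55
h_12 = 3·55 + -3·45 + 1·36 = 66
h_13 = 3·66 + -3·55 + 1·45 = 78
h_14 = 3·78 + -3·66 + 1·55 = 91
h_15 = 3·91 + -3·78 + 1·66 = 105
h_16 = 3·105 + -3·91 + 1·78 = 120
h_17 = 3·120 + -3·105 + 1·91 = 136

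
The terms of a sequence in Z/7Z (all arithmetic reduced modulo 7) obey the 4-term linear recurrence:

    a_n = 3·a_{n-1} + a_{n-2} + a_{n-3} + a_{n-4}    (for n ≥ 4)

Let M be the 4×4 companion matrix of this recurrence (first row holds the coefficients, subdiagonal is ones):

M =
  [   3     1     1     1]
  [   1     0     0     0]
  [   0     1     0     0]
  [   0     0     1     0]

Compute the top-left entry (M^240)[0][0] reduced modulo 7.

(M^240)[0][0] is the top entry after applying M 240 times to the unit state (1, 0, 0, 0). Equivalently it is h_{243} for the auxiliary sequence (h_n) obeying the same recurrence with h_3 = 1 and h_i = 0 for 0 ≤ i < 3:
h_4 = 3·1 + 1·0 + 1·0 + 1·0 = 3
h_5 = 3·3 + 1·1 + 1·0 + 1·0 = 3
h_6 = 3·3 + 1·3 + 1·1 + 1·0 = 6
h_7 = 3·6 + 1·3 + 1·3 + 1·1 = 4
h_8 = 3·4 + 1·6 + 1·3 + 1·3 = 3
h_9 = 3·3 + 1·4 + 1·6 + 1·3 = 1
Continuing the recurrence:
  h_10 = 2;  h_11 = 0;  h_12 = 6;  h_13 = 0;  h_14 = 1;  h_15 = 2
  h_16 = 6;  h_17 = 0;  h_18 = 2;  h_19 = 0;  h_20 = 1;  h_21 = 5
  h_22 = 4;  h_23 = 4;  h_24 = 1;  h_25 = 2;  h_26 = 1;  h_27 = 3
  h_28 = 6;  h_29 = 3;  h_30 = 5;  h_31 = 6;  h_32 = 4;  h_33 = 5
  h_34 = 2;  h_35 = 0;  h_36 = 4;  h_37 = 5;  h_38 = 0;  h_39 = 2
  h_40 = 1;  h_41 = 3;  h_42 = 5;  h_43 = 0;  h_44 = 2;  h_45 = 0
  h_46 = 0;  h_47 = 2;  h_48 = 1;  h_49 = 5;  h_50 = 4;  h_51 = 6
  h_52 = 0;  h_53 = 1;  h_54 = 6;  h_55 = 4;  h_56 = 5;  h_57 = 5
  h_58 = 2;  h_59 = 6;  h_60 = 2;  h_61 = 5;  h_62 = 4;  h_63 = 4
  h_64 = 2;  h_65 = 5;  h_66 = 4;  h_67 = 2;  h_68 = 3;  h_69 = 6
  h_70 = 6;  h_71 = 1;  h_72 = 4;  h_73 = 4;  h_74 = 2;  h_75 = 1
  h_76 = 6;  h_77 = 4;  h_78 = 0;  h_79 = 4;  h_80 = 1;  h_81 = 4
  h_82 = 3;  h_83 = 4;  h_84 = 6;  h_85 = 1;  h_86 = 2;  h_87 = 3
  h_88 = 4;  h_89 = 4;  h_90 = 0;  h_91 = 4;  h_92 = 6;  h_93 = 5
  h_94 = 4;  h_95 = 6;  h_96 = 5;  h_97 = 2;  h_98 = 0;  h_99 = 6
  h_100 = 4;  h_101 = 6;  h_102 = 0;  h_103 = 2;  h_104 = 2;  h_105 = 0
  h_106 = 4;  h_107 = 2;  h_108 = 5;  h_109 = 0;  h_110 = 4;  h_111 = 5
  h_112 = 3;  h_113 = 4;  h_114 = 3;  h_115 = 0;  h_116 = 3;  h_117 = 2
  h_118 = 5;  h_119 = 6;  h_120 = 0;  h_121 = 6;  h_122 = 1;  h_123 = 1
  h_124 = 3;  h_125 = 3;  h_126 = 0;  h_127 = 0;  h_128 = 6;  h_129 = 0
  h_130 = 6;  h_131 = 3;  h_132 = 0;  h_133 = 2;  h_134 = 1;  h_135 = 1
  h_136 = 6;  h_137 = 1;  h_138 = 4;  h_139 = 6;  h_140 = 1;  h_141 = 0
  h_142 = 4;  h_143 = 5;  h_144 = 6;  h_145 = 6;  h_146 = 5;  h_147 = 4
  h_148 = 1;  h_149 = 4;  h_150 = 1;  h_151 = 5;  h_152 = 0;  h_153 = 3
  h_154 = 1;  h_155 = 4;  h_156 = 2;  h_157 = 0;  h_158 = 0;  h_159 = 6
  h_160 = 6;  h_161 = 3;  h_162 = 0;  h_163 = 1;  h_164 = 5;  h_165 = 5
  h_166 = 0;  h_167 = 4;  h_168 = 1;  h_169 = 5;  h_170 = 6;  h_171 = 0
  h_172 = 5;  h_173 = 5;  h_174 = 5;  h_175 = 4;  h_176 = 6;  h_177 = 4
  h_178 = 6;  h_179 = 4;  h_180 = 0;  h_181 = 0;  h_182 = 3;  h_183 = 6
  h_184 = 0;  h_185 = 2;  h_186 = 1;  h_187 = 4;  h_188 = 1;  h_189 = 3
  h_190 = 1;  h_191 = 4;  h_192 = 3;  h_193 = 3;  h_194 = 3;  h_195 = 5
  h_196 = 3;  h_197 = 6;  h_198 = 1;  h_199 = 3;  h_200 = 5;  h_201 = 4
  h_202 = 0;  h_203 = 5;  h_204 = 3;  h_205 = 4;  h_206 = 6;  h_207 = 2
  h_208 = 5;  h_209 = 6;  h_210 = 3;  h_211 = 1;  h_212 = 3;  h_213 = 5
  h_214 = 1;  h_215 = 5;  h_216 = 3;  h_217 = 6;  h_218 = 6;  h_219 = 4
  h_220 = 6;  h_221 = 6;  h_222 = 6;  h_223 = 6;  h_224 = 1;  h_225 = 0
  h_226 = 6;  h_227 = 4;  h_228 = 5;  h_229 = 4;  h_230 = 6;  h_231 = 3
  h_232 = 3;  h_233 = 1;  h_234 = 1;  h_235 = 3;  h_236 = 0;  h_237 = 5
  h_238 = 5;  h_239 = 2;  h_240 = 2;  h_241 = 4
h_242 = 3·4 + 1·2 + 1·2 + 1·5 = 0
h_243 = 3·0 + 1·4 + 1·2 + 1·2 = 1

1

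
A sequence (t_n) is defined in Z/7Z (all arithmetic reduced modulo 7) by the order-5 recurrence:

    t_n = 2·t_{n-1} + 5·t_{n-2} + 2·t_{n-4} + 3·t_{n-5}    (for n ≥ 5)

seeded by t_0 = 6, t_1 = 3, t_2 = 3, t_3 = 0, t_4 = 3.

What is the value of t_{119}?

t_5 = 2·3 + 5·0 + 0·3 + 2·3 + 3·6 = 2
t_6 = 2·2 + 5·3 + 0·0 + 2·3 + 3·3 = 6
t_7 = 2·6 + 5·2 + 0·3 + 2·0 + 3·3 = 3
t_8 = 2·3 + 5·6 + 0·2 + 2·3 + 3·0 = 0
t_9 = 2·0 + 5·3 + 0·6 + 2·2 + 3·3 = 0
t_10 = 2·0 + 5·0 + 0·3 + 2·6 + 3·2 = 4
t_11 = 2·4 + 5·0 + 0·0 + 2·3 + 3·6 = 4
t_12 = 2·4 + 5·4 + 0·0 + 2·0 + 3·3 = 2
t_13 = 2·2 + 5·4 + 0·4 + 2·0 + 3·0 = 3
t_14 = 2·3 + 5·2 + 0·4 + 2·4 + 3·0 = 3
t_15 = 2·3 + 5·3 + 0·2 + 2·4 + 3·4 = 6
t_16 = 2·6 + 5·3 + 0·3 + 2·2 + 3·4 = 1
t_17 = 2·1 + 5·6 + 0·3 + 2·3 + 3·2 = 2
t_18 = 2·2 + 5·1 + 0·6 + 2·3 + 3·3 = 3
t_19 = 2·3 + 5·2 + 0·1 + 2·6 + 3·3 = 2
t_20 = 2·2 + 5·3 + 0·2 + 2·1 + 3·6 = 4
t_21 = 2·4 + 5·2 + 0·3 + 2·2 + 3·1 = 4
t_22 = 2·4 + 5·4 + 0·2 + 2·3 + 3·2 = 5
t_23 = 2·5 + 5·4 + 0·4 + 2·2 + 3·3 = 1
t_24 = 2·1 + 5·5 + 0·4 + 2·4 + 3·2 = 6
t_25 = 2·6 + 5·1 + 0·5 + 2·4 + 3·4 = 2
t_26 = 2·2 + 5·6 + 0·1 + 2·5 + 3·4 = 0
t_27 = 2·0 + 5·2 + 0·6 + 2·1 + 3·5 = 6
t_28 = 2·6 + 5·0 + 0·2 + 2·6 + 3·1 = 6
t_29 = 2·6 + 5·6 + 0·0 + 2·2 + 3·6 = 1
t_30 = 2·1 + 5·6 + 0·6 + 2·0 + 3·2 = 3
t_31 = 2·3 + 5·1 + 0·6 + 2·6 + 3·0 = 2
t_32 = 2·2 + 5·3 + 0·1 + 2·6 + 3·6 = 0
t_33 = 2·0 + 5·2 + 0·3 + 2·1 + 3·6 = 2
t_34 = 2·2 + 5·0 + 0·2 + 2·3 + 3·1 = 6
t_35 = 2·6 + 5·2 + 0·0 + 2·2 + 3·3 = 0
t_36 = 2·0 + 5·6 + 0·2 + 2·0 + 3·2 = 1
t_37 = 2·1 + 5·0 + 0·6 + 2·2 + 3·0 = 6
t_38 = 2·6 + 5·1 + 0·0 + 2·6 + 3·2 = 0
t_39 = 2·0 + 5·6 + 0·1 + 2·0 + 3·6 = 6
t_40 = 2·6 + 5·0 + 0·6 + 2·1 + 3·0 = 0
t_41 = 2·0 + 5·6 + 0·0 + 2·6 + 3·1 = 3
t_42 = 2·3 + 5·0 + 0·6 + 2·0 + 3·6 = 3
t_43 = 2·3 + 5·3 + 0·0 + 2·6 + 3·0 = 5
t_44 = 2·5 + 5·3 + 0·3 + 2·0 + 3·6 = 1
t_45 = 2·1 + 5·5 + 0·3 + 2·3 + 3·0 = 5
t_46 = 2·5 + 5·1 + 0·5 + 2·3 + 3·3 = 2
t_47 = 2·2 + 5·5 + 0·1 + 2·5 + 3·3 = 6
t_48 = 2·6 + 5·2 + 0·5 + 2·1 + 3·5 = 4
t_49 = 2·4 + 5·6 + 0·2 + 2·5 + 3·1 = 2
t_50 = 2·2 + 5·4 + 0·6 + 2·2 + 3·5 = 1
t_51 = 2·1 + 5·2 + 0·4 + 2·6 + 3·2 = 2
t_52 = 2·2 + 5·1 + 0·2 + 2·4 + 3·6 = 0
t_53 = 2·0 + 5·2 + 0·1 + 2·2 + 3·4 = 5
t_54 = 2·5 + 5·0 + 0·2 + 2·1 + 3·2 = 4
t_55 = 2·4 + 5·5 + 0·0 + 2·2 + 3·1 = 5
t_56 = 2·5 + 5·4 + 0·5 + 2·0 + 3·2 = 1
t_57 = 2·1 + 5·5 + 0·4 + 2·5 + 3·0 = 2
t_58 = 2·2 + 5·1 + 0·5 + 2·4 + 3·5 = 4
t_59 = 2·4 + 5·2 + 0·1 + 2·5 + 3·4 = 5
t_60 = 2·5 + 5·4 + 0·2 + 2·1 + 3·5 = 5
t_61 = 2·5 + 5·5 + 0·4 + 2·2 + 3·1 = 0
t_62 = 2·0 + 5·5 + 0·5 + 2·4 + 3·2 = 4
t_63 = 2·4 + 5·0 + 0·5 + 2·5 + 3·4 = 2
t_64 = 2·2 + 5·4 + 0·0 + 2·5 + 3·5 = 0
t_65 = 2·0 + 5·2 + 0·4 + 2·0 + 3·5 = 4
t_66 = 2·4 + 5·0 + 0·2 + 2·4 + 3·0 = 2
t_67 = 2·2 + 5·4 + 0·0 + 2·2 + 3·4 = 5
t_68 = 2·5 + 5·2 + 0·4 + 2·0 + 3·2 = 5
t_69 = 2·5 + 5·5 + 0·2 + 2·4 + 3·0 = 1
t_70 = 2·1 + 5·5 + 0·5 + 2·2 + 3·4 = 1
t_71 = 2·1 + 5·1 + 0·5 + 2·5 + 3·2 = 2
t_72 = 2·2 + 5·1 + 0·1 + 2·5 + 3·5 = 6
t_73 = 2·6 + 5·2 + 0·1 + 2·1 + 3·5 = 4
t_74 = 2·4 + 5·6 + 0·2 + 2·1 + 3·1 = 1
t_75 = 2·1 + 5·4 + 0·6 + 2·2 + 3·1 = 1
t_76 = 2·1 + 5·1 + 0·4 + 2·6 + 3·2 = 4
t_77 = 2·4 + 5·1 + 0·1 + 2·4 + 3·6 = 4
t_78 = 2·4 + 5·4 + 0·1 + 2·1 + 3·4 = 0
t_79 = 2·0 + 5·4 + 0·4 + 2·1 + 3·1 = 4
t_80 = 2·4 + 5·0 + 0·4 + 2·4 + 3·1 = 5
t_81 = 2·5 + 5·4 + 0·0 + 2·4 + 3·4 = 1
t_82 = 2·1 + 5·5 + 0·4 + 2·0 + 3·4 = 4
t_83 = 2·4 + 5·1 + 0·5 + 2·4 + 3·0 = 0
t_84 = 2·0 + 5·4 + 0·1 + 2·5 + 3·4 = 0
t_85 = 2·0 + 5·0 + 0·4 + 2·1 + 3·5 = 3
t_86 = 2·3 + 5·0 + 0·0 + 2·4 + 3·1 = 3
t_87 = 2·3 + 5·3 + 0·0 + 2·0 + 3·4 = 5
t_88 = 2·5 + 5·3 + 0·3 + 2·0 + 3·0 = 4
t_89 = 2·4 + 5·5 + 0·3 + 2·3 + 3·0 = 4
t_90 = 2·4 + 5·4 + 0·5 + 2·3 + 3·3 = 1
t_91 = 2·1 + 5·4 + 0·4 + 2·5 + 3·3 = 6
t_92 = 2·6 + 5·1 + 0·4 + 2·4 + 3·5 = 5
t_93 = 2·5 + 5·6 + 0·1 + 2·4 + 3·4 = 4
t_94 = 2·4 + 5·5 + 0·6 + 2·1 + 3·4 = 5
t_95 = 2·5 + 5·4 + 0·5 + 2·6 + 3·1 = 3
t_96 = 2·3 + 5·5 + 0·4 + 2·5 + 3·6 = 3
t_97 = 2·3 + 5·3 + 0·5 + 2·4 + 3·5 = 2
t_98 = 2·2 + 5·3 + 0·3 + 2·5 + 3·4 = 6
t_99 = 2·6 + 5·2 + 0·3 + 2·3 + 3·5 = 1
t_100 = 2·1 + 5·6 + 0·2 + 2·3 + 3·3 = 5
t_101 = 2·5 + 5·1 + 0·6 + 2·2 + 3·3 = 0
t_102 = 2·0 + 5·5 + 0·1 + 2·6 + 3·2 = 1
t_103 = 2·1 + 5·0 + 0·5 + 2·1 + 3·6 = 1
t_104 = 2·1 + 5·1 + 0·0 + 2·5 + 3·1 = 6
t_105 = 2·6 + 5·1 + 0·1 + 2·0 + 3·5 = 4
t_106 = 2·4 + 5·6 + 0·1 + 2·1 + 3·0 = 5
t_107 = 2·5 + 5·4 + 0·6 + 2·1 + 3·1 = 0
t_108 = 2·0 + 5·5 + 0·4 + 2·6 + 3·1 = 5
t_109 = 2·5 + 5·0 + 0·5 + 2·4 + 3·6 = 1
t_110 = 2·1 + 5·5 + 0·0 + 2·5 + 3·4 = 0
t_111 = 2·0 + 5·1 + 0·5 + 2·0 + 3·5 = 6
t_112 = 2·6 + 5·0 + 0·1 + 2·5 + 3·0 = 1
t_113 = 2·1 + 5·6 + 0·0 + 2·1 + 3·5 = 0
t_114 = 2·0 + 5·1 + 0·6 + 2·0 + 3·1 = 1
t_115 = 2·1 + 5·0 + 0·1 + 2·6 + 3·0 = 0
t_116 = 2·0 + 5·1 + 0·0 + 2·1 + 3·6 = 4
t_117 = 2·4 + 5·0 + 0·1 + 2·0 + 3·1 = 4
t_118 = 2·4 + 5·4 + 0·0 + 2·1 + 3·0 = 2
t_119 = 2·2 + 5·4 + 0·4 + 2·0 + 3·1 = 6

6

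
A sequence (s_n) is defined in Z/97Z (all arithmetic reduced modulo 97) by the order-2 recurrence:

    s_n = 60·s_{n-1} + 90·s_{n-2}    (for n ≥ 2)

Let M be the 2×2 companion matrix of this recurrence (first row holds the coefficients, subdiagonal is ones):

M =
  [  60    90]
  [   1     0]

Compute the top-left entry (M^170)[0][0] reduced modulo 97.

(M^170)[0][0] is the top entry after applying M 170 times to the unit state (1, 0). Equivalently it is h_{171} for the auxiliary sequence (h_n) obeying the same recurrence with h_1 = 1 and h_i = 0 for 0 ≤ i < 1:
h_2 = 60·1 + 90·0 = 60
h_3 = 60·60 + 90·1 = 4
h_4 = 60·4 + 90·60 = 14
h_5 = 60·14 + 90·4 = 36
h_6 = 60·36 + 90·14 = 25
h_7 = 60·25 + 90·36 = 84
h_8 = 60·84 + 90·25 = 15
h_9 = 60·15 + 90·84 = 21
h_10 = 60·21 + 90·15 = 88
h_11 = 60·88 + 90·21 = 89
h_12 = 60·89 + 90·88 = 68
h_13 = 60·68 + 90·89 = 62
h_14 = 60·62 + 90·68 = 43
h_15 = 60·43 + 90·62 = 12
h_16 = 60·12 + 90·43 = 31
h_17 = 60·31 + 90·12 = 30
h_18 = 60·30 + 90·31 = 31
h_19 = 60·31 + 90·30 = 1
h_20 = 60·1 + 90·31 = 37
h_21 = 60·37 + 90·1 = 79
h_22 = 60·79 + 90·37 = 19
h_23 = 60·19 + 90·79 = 5
h_24 = 60·5 + 90·19 = 70
h_25 = 60·70 + 90·5 = 91
h_26 = 60·91 + 90·70 = 23
h_27 = 60·23 + 90·91 = 64
h_28 = 60·64 + 90·23 = 90
h_29 = 60·90 + 90·64 = 5
h_30 = 60·5 + 90·90 = 58
h_31 = 60·58 + 90·5 = 50
h_32 = 60·50 + 90·58 = 72
h_33 = 60·72 + 90·50 = 90
h_34 = 60·90 + 90·72 = 46
h_35 = 60·46 + 90·90 = 93
h_36 = 60·93 + 90·46 = 20
h_37 = 60·20 + 90·93 = 64
h_38 = 60·64 + 90·20 = 14
h_39 = 60·14 + 90·64 = 4
h_40 = 60·4 + 90·14 = 45
h_41 = 60·45 + 90·4 = 53
h_42 = 60·53 + 90·45 = 52
h_43 = 60·52 + 90·53 = 33
h_44 = 60·33 + 90·52 = 64
h_45 = 60·64 + 90·33 = 20
h_46 = 60·20 + 90·64 = 73
h_47 = 60·73 + 90·20 = 69
h_48 = 60·69 + 90·73 = 40
h_49 = 60·40 + 90·69 = 74
h_50 = 60·74 + 90·40 = 86
h_51 = 60·86 + 90·74 = 83
h_52 = 60·83 + 90·86 = 13
h_53 = 60·13 + 90·83 = 5
h_54 = 60·5 + 90·13 = 15
h_55 = 60·15 + 90·5 = 89
h_56 = 60·89 + 90·15 = 94
h_57 = 60·94 + 90·89 = 70
h_58 = 60·70 + 90·94 = 50
h_59 = 60·50 + 90·70 = 85
h_60 = 60·85 + 90·50 = 94
h_61 = 60·94 + 90·85 = 1
h_62 = 60·1 + 90·94 = 81
h_63 = 60·81 + 90·1 = 3
h_64 = 60·3 + 90·81 = 1
h_65 = 60·1 + 90·3 = 39
h_66 = 60·39 + 90·1 = 5
h_67 = 60·5 + 90·39 = 27
h_68 = 60·27 + 90·5 = 33
h_69 = 60·33 + 90·27 = 45
h_70 = 60·45 + 90·33 = 44
h_71 = 60·44 + 90·45 = 94
h_72 = 60·94 + 90·44 = 94
h_73 = 60·94 + 90·94 = 35
h_74 = 60·35 + 90·94 = 84
h_75 = 60·84 + 90·35 = 42
h_76 = 60·42 + 90·84 = 89
h_77 = 60·89 + 90·42 = 2
h_78 = 60·2 + 90·89 = 79
h_79 = 60·79 + 90·2 = 70
h_80 = 60·70 + 90·79 = 58
h_81 = 60·58 + 90·70 = 80
h_82 = 60·80 + 90·58 = 29
h_83 = 60·29 + 90·80 = 16
h_84 = 60·16 + 90·29 = 78
h_85 = 60·78 + 90·16 = 9
h_86 = 60·9 + 90·78 = 91
h_87 = 60·91 + 90·9 = 62
h_88 = 60·62 + 90·91 = 76
h_89 = 60·76 + 90·62 = 52
h_90 = 60·52 + 90·76 = 66
h_91 = 60·66 + 90·52 = 7
h_92 = 60·7 + 90·66 = 55
h_93 = 60·55 + 90·7 = 50
h_94 = 60·50 + 90·55 = 93
h_95 = 60·93 + 90·50 = 89
h_96 = 60·89 + 90·93 = 33
h_97 = 60·33 + 90·89 = 96
h_98 = 60·96 + 90·33 = 0
h_99 = 60·0 + 90·96 = 7
h_100 = 60·7 + 90·0 = 32
h_101 = 60·32 + 90·7 = 28
h_102 = 60·28 + 90·32 = 1
h_103 = 60·1 + 90·28 = 58
h_104 = 60·58 + 90·1 = 78
h_105 = 60·78 + 90·58 = 6
h_106 = 60·6 + 90·78 = 8
h_107 = 60·8 + 90·6 = 50
h_108 = 60·50 + 90·8 = 34
h_109 = 60·34 + 90·50 = 41
h_110 = 60·41 + 90·34 = 88
h_111 = 60·88 + 90·41 = 46
h_112 = 60·46 + 90·88 = 10
h_113 = 60·10 + 90·46 = 84
h_114 = 60·84 + 90·10 = 23
h_115 = 60·23 + 90·84 = 16
h_116 = 60·16 + 90·23 = 23
h_117 = 60·23 + 90·16 = 7
h_118 = 60·7 + 90·23 = 65
h_119 = 60·65 + 90·7 = 68
h_120 = 60·68 + 90·65 = 36
h_121 = 60·36 + 90·68 = 35
h_122 = 60·35 + 90·36 = 5
h_123 = 60·5 + 90·35 = 55
h_124 = 60·55 + 90·5 = 64
h_125 = 60·64 + 90·55 = 60
h_126 = 60·60 + 90·64 = 48
h_127 = 60·48 + 90·60 = 35
h_128 = 60·35 + 90·48 = 18
h_129 = 60·18 + 90·35 = 59
h_130 = 60·59 + 90·18 = 19
h_131 = 60·19 + 90·59 = 48
h_132 = 60·48 + 90·19 = 31
h_133 = 60·31 + 90·48 = 69
h_134 = 60·69 + 90·31 = 43
h_135 = 60·43 + 90·69 = 60
h_136 = 60·60 + 90·43 = 1
h_137 = 60·1 + 90·60 = 28
h_138 = 60·28 + 90·1 = 24
h_139 = 60·24 + 90·28 = 80
h_140 = 60·80 + 90·24 = 73
h_141 = 60·73 + 90·80 = 37
h_142 = 60·37 + 90·73 = 60
h_143 = 60·60 + 90·37 = 43
h_144 = 60·43 + 90·60 = 26
h_145 = 60·26 + 90·43 = 95
h_146 = 60·95 + 90·26 = 86
h_147 = 60·86 + 90·95 = 33
h_148 = 60·33 + 90·86 = 20
h_149 = 60·20 + 90·33 = 96
h_150 = 60·96 + 90·20 = 91
h_151 = 60·91 + 90·96 = 35
h_152 = 60·35 + 90·91 = 8
h_153 = 60·8 + 90·35 = 41
h_154 = 60·41 + 90·8 = 76
h_155 = 60·76 + 90·41 = 5
h_156 = 60·5 + 90·76 = 59
h_157 = 60·59 + 90·5 = 13
h_158 = 60·13 + 90·59 = 76
h_159 = 60·76 + 90·13 = 7
h_160 = 60·7 + 90·76 = 82
h_161 = 60·82 + 90·7 = 21
h_162 = 60·21 + 90·82 = 7
h_163 = 60·7 + 90·21 = 79
h_164 = 60·79 + 90·7 = 35
h_165 = 60·35 + 90·79 = 92
h_166 = 60·92 + 90·35 = 37
h_167 = 60·37 + 90·92 = 24
h_168 = 60·24 + 90·37 = 17
h_169 = 60·17 + 90·24 = 76
h_170 = 60·76 + 90·17 = 76
h_171 = 60·76 + 90·76 = 51

51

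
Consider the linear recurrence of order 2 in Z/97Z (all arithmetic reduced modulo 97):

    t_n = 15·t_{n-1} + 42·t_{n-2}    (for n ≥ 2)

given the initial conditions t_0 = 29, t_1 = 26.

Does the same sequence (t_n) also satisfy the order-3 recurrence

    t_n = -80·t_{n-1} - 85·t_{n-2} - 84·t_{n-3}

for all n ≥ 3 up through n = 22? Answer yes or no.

Terms t_0..t_22: 29, 26, 56, 89, 1, 67, 77, 89, 10, 8, 55, 94, 34, 93, 10, 79, 53, 39, 95, 56, 77, 15, 64
n=3: candidate gives 89, actual t_3 = 89 ✓
n=4: candidate gives 1, actual t_4 = 1 ✓
n=5: candidate gives 67, actual t_5 = 67 ✓
n=6: candidate gives 77, actual t_6 = 77 ✓
n=7: candidate gives 89, actual t_7 = 89 ✓
n=8: candidate gives 10, actual t_8 = 10 ✓
n=9: candidate gives 8, actual t_9 = 8 ✓
n=10: candidate gives 55, actual t_10 = 55 ✓
n=11: candidate gives 94, actual t_11 = 94 ✓
n=12: candidate gives 34, actual t_12 = 34 ✓
n=13: candidate gives 93, actual t_13 = 93 ✓
n=14: candidate gives 10, actual t_14 = 10 ✓
n=15: candidate gives 79, actual t_15 = 79 ✓
n=16: candidate gives 53, actual t_16 = 53 ✓
n=17: candidate gives 39, actual t_17 = 39 ✓
n=18: candidate gives 95, actual t_18 = 95 ✓
n=19: candidate gives 56, actual t_19 = 56 ✓
n=20: candidate gives 77, actual t_20 = 77 ✓
n=21: candidate gives 15, actual t_21 = 15 ✓
n=22: candidate gives 64, actual t_22 = 64 ✓

yes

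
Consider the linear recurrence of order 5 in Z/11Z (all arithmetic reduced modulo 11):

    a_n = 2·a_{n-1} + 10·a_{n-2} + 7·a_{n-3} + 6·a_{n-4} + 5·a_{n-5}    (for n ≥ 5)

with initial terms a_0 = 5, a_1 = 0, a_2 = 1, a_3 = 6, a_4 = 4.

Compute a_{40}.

a_5 = 2·4 + 10·6 + 7·1 + 6·0 + 5·5 = 1
a_6 = 2·1 + 10·4 + 7·6 + 6·1 + 5·0 = 2
a_7 = 2·2 + 10·1 + 7·4 + 6·6 + 5·1 = 6
a_8 = 2·6 + 10·2 + 7·1 + 6·4 + 5·6 = 5
a_9 = 2·5 + 10·6 + 7·2 + 6·1 + 5·4 = 0
a_10 = 2·0 + 10·5 + 7·6 + 6·2 + 5·1 = 10
a_11 = 2·10 + 10·0 + 7·5 + 6·6 + 5·2 = 2
a_12 = 2·2 + 10·10 + 7·0 + 6·5 + 5·6 = 10
a_13 = 2·10 + 10·2 + 7·10 + 6·0 + 5·5 = 3
a_14 = 2·3 + 10·10 + 7·2 + 6·10 + 5·0 = 4
a_15 = 2·4 + 10·3 + 7·10 + 6·2 + 5·10 = 5
a_16 = 2·5 + 10·4 + 7·3 + 6·10 + 5·2 = 9
a_17 = 2·9 + 10·5 + 7·4 + 6·3 + 5·10 = 10
a_18 = 2·10 + 10·9 + 7·5 + 6·4 + 5·3 = 8
a_19 = 2·8 + 10·10 + 7·9 + 6·5 + 5·4 = 9
a_20 = 2·9 + 10·8 + 7·10 + 6·9 + 5·5 = 5
a_21 = 2·5 + 10·9 + 7·8 + 6·10 + 5·9 = 8
a_22 = 2·8 + 10·5 + 7·9 + 6·8 + 5·10 = 7
a_23 = 2·7 + 10·8 + 7·5 + 6·9 + 5·8 = 3
a_24 = 2·3 + 10·7 + 7·8 + 6·5 + 5·9 = 9
a_25 = 2·9 + 10·3 + 7·7 + 6·8 + 5·5 = 5
a_26 = 2·5 + 10·9 + 7·3 + 6·7 + 5·8 = 5
a_27 = 2·5 + 10·5 + 7·9 + 6·3 + 5·7 = 0
a_28 = 2·0 + 10·5 + 7·5 + 6·9 + 5·3 = 0
a_29 = 2·0 + 10·0 + 7·5 + 6·5 + 5·9 = 0
a_30 = 2·0 + 10·0 + 7·0 + 6·5 + 5·5 = 0
a_31 = 2·0 + 10·0 + 7·0 + 6·0 + 5·5 = 3
a_32 = 2·3 + 10·0 + 7·0 + 6·0 + 5·0 = 6
a_33 = 2·6 + 10·3 + 7·0 + 6·0 + 5·0 = 9
a_34 = 2·9 + 10·6 + 7·3 + 6·0 + 5·0 = 0
a_35 = 2·0 + 10·9 + 7·6 + 6·3 + 5·0 = 7
a_36 = 2·7 + 10·0 + 7·9 + 6·6 + 5·3 = 7
a_37 = 2·7 + 10·7 + 7·0 + 6·9 + 5·6 = 3
a_38 = 2·3 + 10·7 + 7·7 + 6·0 + 5·9 = 5
a_39 = 2·5 + 10·3 + 7·7 + 6·7 + 5·0 = 10
a_40 = 2·10 + 10·5 + 7·3 + 6·7 + 5·7 = 3

3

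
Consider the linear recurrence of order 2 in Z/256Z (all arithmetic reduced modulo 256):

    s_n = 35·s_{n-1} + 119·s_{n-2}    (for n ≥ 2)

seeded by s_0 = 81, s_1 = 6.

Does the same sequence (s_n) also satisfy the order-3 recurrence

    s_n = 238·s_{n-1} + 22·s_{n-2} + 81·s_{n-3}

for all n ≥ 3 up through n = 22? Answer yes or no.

Terms s_0..s_22: 81, 6, 121, 85, 222, 221, 105, 22, 209, 205, 46, 149, 193, 166, 105, 133, 254, 141, 89, 182, 65, 125, 78
n=3: candidate gives 163, actual s_3 = 85 ✗

no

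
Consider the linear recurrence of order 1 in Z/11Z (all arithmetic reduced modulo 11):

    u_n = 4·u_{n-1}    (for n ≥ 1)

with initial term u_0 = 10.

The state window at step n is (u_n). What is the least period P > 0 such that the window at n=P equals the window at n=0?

5

n=0: window = (10)
n=1: window = (7)
n=2: window = (6)
n=3: window = (2)
n=4: window = (8)
n=5: window = (10)
window at n=5 equals window at n=0 → period = 5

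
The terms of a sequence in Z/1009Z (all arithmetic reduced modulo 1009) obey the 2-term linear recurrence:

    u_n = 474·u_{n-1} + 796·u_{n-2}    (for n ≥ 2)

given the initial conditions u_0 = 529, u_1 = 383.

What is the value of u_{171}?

u_2 = 474·383 + 796·529 = 253
u_3 = 474·253 + 796·383 = 1
u_4 = 474·1 + 796·253 = 62
u_5 = 474·62 + 796·1 = 923
u_6 = 474·923 + 796·62 = 516
u_7 = 474·516 + 796·923 = 562
Continuing the recurrence:
  u_8 = 85;  u_9 = 295;  u_10 = 645;  u_11 = 735;  u_12 = 124;  u_13 = 94
  u_14 = 991;  u_15 = 707;  u_16 = 937;  u_17 = 937;  u_18 = 379;  u_19 = 245
  u_20 = 88;  u_21 = 626;  u_22 = 505;  u_23 = 87;  u_24 = 267;  u_25 = 64
  u_26 = 708;  u_27 = 89;  u_28 = 354;  u_29 = 516;  u_30 = 679;  u_31 = 48
  u_32 = 214;  u_33 = 402;  u_34 = 679;  u_35 = 114;  u_36 = 219;  u_37 = 822
  u_38 = 930;  u_39 = 367;  u_40 = 84;  u_41 = 996;  u_42 = 162;  u_43 = 855
  u_44 = 461;  u_45 = 75;  u_46 = 924;  u_47 = 239;  u_48 = 221;  u_49 = 370
  u_50 = 164;  u_51 = 944;  u_52 = 852;  u_53 = 976;  u_54 = 646;  u_55 = 443
  u_56 = 745;  u_57 = 467;  u_58 = 115;  u_59 = 444;  u_60 = 305;  u_61 = 557
  u_62 = 280;  u_63 = 962;  u_64 = 820;  u_65 = 136;  u_66 = 794;  u_67 = 292
  u_68 = 565;  u_69 = 787;  u_70 = 443;  u_71 = 982;  u_72 = 806;  u_73 = 339
  u_74 = 107;  u_75 = 709;  u_76 = 485;  u_77 = 171;  u_78 = 956;  u_79 = 4
  u_80 = 68;  u_81 = 101;  u_82 = 93;  u_83 = 371;  u_84 = 659;  u_85 = 264
  u_86 = 913;  u_87 = 173;  u_88 = 541;  u_89 = 632;  u_90 = 697;  u_91 = 16
  u_92 = 383;  u_93 = 550;  u_94 = 528;  u_95 = 943;  u_96 = 539;  u_97 = 141
  u_98 = 459;  u_99 = 868;  u_100 = 875;  u_101 = 823;  u_102 = 918;  u_103 = 520
  u_104 = 496;  u_105 = 237;  u_106 = 636;  u_107 = 751;  u_108 = 544;  u_109 = 20
  u_110 = 562;  u_111 = 797;  u_112 = 777;  u_113 = 773;  u_114 = 110;  u_115 = 499
  u_116 = 197;  u_117 = 208;  u_118 = 127;  u_119 = 759;  u_120 = 754;  u_121 = 992
  u_122 = 852;  u_123 = 842;  u_124 = 697;  u_125 = 691;  u_126 = 480;  u_127 = 626
  u_128 = 756;  u_129 = 1008;  u_130 = 947;  u_131 = 86;  u_132 = 493;  u_133 = 447
  u_134 = 924;  u_135 = 714;  u_136 = 364;  u_137 = 274;  u_138 = 885;  u_139 = 915
  u_140 = 18;  u_141 = 302;  u_142 = 72;  u_143 = 72;  u_144 = 630;  u_145 = 764
  u_146 = 921;  u_147 = 383;  u_148 = 504;  u_149 = 922;  u_150 = 742;  u_151 = 945
  u_152 = 301;  u_153 = 920;  u_154 = 655;  u_155 = 493;  u_156 = 330;  u_157 = 961
  u_158 = 795;  u_159 = 607;  u_160 = 330;  u_161 = 895;  u_162 = 790;  u_163 = 187
  u_164 = 79;  u_165 = 642;  u_166 = 925;  u_167 = 13;  u_168 = 847;  u_169 = 154
u_170 = 474·154 + 796·847 = 548
u_171 = 474·548 + 796·154 = 934

934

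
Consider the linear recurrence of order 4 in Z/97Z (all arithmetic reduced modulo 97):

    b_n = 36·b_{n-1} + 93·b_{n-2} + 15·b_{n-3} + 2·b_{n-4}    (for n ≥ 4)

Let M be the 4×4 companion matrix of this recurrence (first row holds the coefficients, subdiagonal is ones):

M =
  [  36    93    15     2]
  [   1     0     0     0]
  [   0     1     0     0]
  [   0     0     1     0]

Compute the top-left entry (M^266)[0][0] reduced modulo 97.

(M^266)[0][0] is the top entry after applying M 266 times to the unit state (1, 0, 0, 0). Equivalently it is h_{269} for the auxiliary sequence (h_n) obeying the same recurrence with h_3 = 1 and h_i = 0 for 0 ≤ i < 3:
h_4 = 36·1 + 93·0 + 15·0 + 2·0 = 36
h_5 = 36·36 + 93·1 + 15·0 + 2·0 = 31
h_6 = 36·31 + 93·36 + 15·1 + 2·0 = 17
h_7 = 36·17 + 93·31 + 15·36 + 2·1 = 60
h_8 = 36·60 + 93·17 + 15·31 + 2·36 = 10
h_9 = 36·10 + 93·60 + 15·17 + 2·31 = 49
h_10 = 36·49 + 93·10 + 15·60 + 2·17 = 39
h_11 = 36·39 + 93·49 + 15·10 + 2·60 = 23
h_12 = 36·23 + 93·39 + 15·49 + 2·10 = 69
h_13 = 36·69 + 93·23 + 15·39 + 2·49 = 68
h_14 = 36·68 + 93·69 + 15·23 + 2·39 = 73
h_15 = 36·73 + 93·68 + 15·69 + 2·23 = 42
h_16 = 36·42 + 93·73 + 15·68 + 2·69 = 50
h_17 = 36·50 + 93·42 + 15·73 + 2·68 = 50
h_18 = 36·50 + 93·50 + 15·42 + 2·73 = 48
h_19 = 36·48 + 93·50 + 15·50 + 2·42 = 34
h_20 = 36·34 + 93·48 + 15·50 + 2·50 = 39
h_21 = 36·39 + 93·34 + 15·48 + 2·50 = 51
h_22 = 36·51 + 93·39 + 15·34 + 2·48 = 55
h_23 = 36·55 + 93·51 + 15·39 + 2·34 = 4
h_24 = 36·4 + 93·55 + 15·51 + 2·39 = 88
h_25 = 36·88 + 93·4 + 15·55 + 2·51 = 5
h_26 = 36·5 + 93·88 + 15·4 + 2·55 = 95
h_27 = 36·95 + 93·5 + 15·88 + 2·4 = 72
h_28 = 36·72 + 93·95 + 15·5 + 2·88 = 38
h_29 = 36·38 + 93·72 + 15·95 + 2·5 = 90
h_30 = 36·90 + 93·38 + 15·72 + 2·95 = 90
h_31 = 36·90 + 93·90 + 15·38 + 2·72 = 5
h_32 = 36·5 + 93·90 + 15·90 + 2·38 = 82
h_33 = 36·82 + 93·5 + 15·90 + 2·90 = 0
h_34 = 36·0 + 93·82 + 15·5 + 2·90 = 24
h_35 = 36·24 + 93·0 + 15·82 + 2·5 = 67
h_36 = 36·67 + 93·24 + 15·0 + 2·82 = 55
h_37 = 36·55 + 93·67 + 15·24 + 2·0 = 35
h_38 = 36·35 + 93·55 + 15·67 + 2·24 = 56
h_39 = 36·56 + 93·35 + 15·55 + 2·67 = 22
h_40 = 36·22 + 93·56 + 15·35 + 2·55 = 39
h_41 = 36·39 + 93·22 + 15·56 + 2·35 = 92
h_42 = 36·92 + 93·39 + 15·22 + 2·56 = 9
h_43 = 36·9 + 93·92 + 15·39 + 2·22 = 3
h_44 = 36·3 + 93·9 + 15·92 + 2·39 = 75
h_45 = 36·75 + 93·3 + 15·9 + 2·92 = 0
h_46 = 36·0 + 93·75 + 15·3 + 2·9 = 54
h_47 = 36·54 + 93·0 + 15·75 + 2·3 = 68
h_48 = 36·68 + 93·54 + 15·0 + 2·75 = 54
h_49 = 36·54 + 93·68 + 15·54 + 2·0 = 57
h_50 = 36·57 + 93·54 + 15·68 + 2·54 = 54
h_51 = 36·54 + 93·57 + 15·54 + 2·68 = 43
h_52 = 36·43 + 93·54 + 15·57 + 2·54 = 64
h_53 = 36·64 + 93·43 + 15·54 + 2·57 = 49
h_54 = 36·49 + 93·64 + 15·43 + 2·54 = 30
h_55 = 36·30 + 93·49 + 15·64 + 2·43 = 87
h_56 = 36·87 + 93·30 + 15·49 + 2·64 = 92
h_57 = 36·92 + 93·87 + 15·30 + 2·49 = 20
h_58 = 36·20 + 93·92 + 15·87 + 2·30 = 68
h_59 = 36·68 + 93·20 + 15·92 + 2·87 = 42
h_60 = 36·42 + 93·68 + 15·20 + 2·92 = 75
h_61 = 36·75 + 93·42 + 15·68 + 2·20 = 3
h_62 = 36·3 + 93·75 + 15·42 + 2·68 = 89
h_63 = 36·89 + 93·3 + 15·75 + 2·42 = 36
h_64 = 36·36 + 93·89 + 15·3 + 2·75 = 68
h_65 = 36·68 + 93·36 + 15·89 + 2·3 = 56
h_66 = 36·56 + 93·68 + 15·36 + 2·89 = 37
h_67 = 36·37 + 93·56 + 15·68 + 2·36 = 66
h_68 = 36·66 + 93·37 + 15·56 + 2·68 = 3
h_69 = 36·3 + 93·66 + 15·37 + 2·56 = 26
h_70 = 36·26 + 93·3 + 15·66 + 2·37 = 48
h_71 = 36·48 + 93·26 + 15·3 + 2·66 = 55
h_72 = 36·55 + 93·48 + 15·26 + 2·3 = 50
h_73 = 36·50 + 93·55 + 15·48 + 2·26 = 24
h_74 = 36·24 + 93·50 + 15·55 + 2·48 = 33
h_75 = 36·33 + 93·24 + 15·50 + 2·55 = 12
h_76 = 36·12 + 93·33 + 15·24 + 2·50 = 81
h_77 = 36·81 + 93·12 + 15·33 + 2·24 = 16
h_78 = 36·16 + 93·81 + 15·12 + 2·33 = 13
h_79 = 36·13 + 93·16 + 15·81 + 2·12 = 91
h_80 = 36·91 + 93·13 + 15·16 + 2·81 = 37
h_81 = 36·37 + 93·91 + 15·13 + 2·16 = 31
h_82 = 36·31 + 93·37 + 15·91 + 2·13 = 31
h_83 = 36·31 + 93·31 + 15·37 + 2·91 = 80
h_84 = 36·80 + 93·31 + 15·31 + 2·37 = 94
h_85 = 36·94 + 93·80 + 15·31 + 2·31 = 2
h_86 = 36·2 + 93·94 + 15·80 + 2·31 = 85
h_87 = 36·85 + 93·2 + 15·94 + 2·80 = 63
h_88 = 36·63 + 93·85 + 15·2 + 2·94 = 12
h_89 = 36·12 + 93·63 + 15·85 + 2·2 = 4
h_90 = 36·4 + 93·12 + 15·63 + 2·85 = 47
h_91 = 36·47 + 93·4 + 15·12 + 2·63 = 42
h_92 = 36·42 + 93·47 + 15·4 + 2·12 = 50
h_93 = 36·50 + 93·42 + 15·47 + 2·4 = 17
h_94 = 36·17 + 93·50 + 15·42 + 2·47 = 69
h_95 = 36·69 + 93·17 + 15·50 + 2·42 = 49
h_96 = 36·49 + 93·69 + 15·17 + 2·50 = 0
h_97 = 36·0 + 93·49 + 15·69 + 2·17 = 0
h_98 = 36·0 + 93·0 + 15·49 + 2·69 = 0
h_99 = 36·0 + 93·0 + 15·0 + 2·49 = 1
(h_96, h_97, h_98, h_99) = (0, 0, 0, 1) = (h_0, h_1, h_2, h_3), so the sequence has period 96.
269 ≡ 77 (mod 96), hence h_269 = h_77 = 16.

16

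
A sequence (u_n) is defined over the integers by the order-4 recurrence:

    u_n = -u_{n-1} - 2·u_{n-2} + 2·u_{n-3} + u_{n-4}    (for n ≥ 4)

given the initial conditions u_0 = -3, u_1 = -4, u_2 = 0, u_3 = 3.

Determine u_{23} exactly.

-512273

u_4 = -1·3 + -2·0 + 2·-4 + 1·-3 = -14
u_5 = -1·-14 + -2·3 + 2·0 + 1·-4 = 4
u_6 = -1·4 + -2·-14 + 2·3 + 1·0 = 30
u_7 = -1·30 + -2·4 + 2·-14 + 1·3 = -63
u_8 = -1·-63 + -2·30 + 2·4 + 1·-14 = -3
u_9 = -1·-3 + -2·-63 + 2·30 + 1·4 = 193
u_10 = -1·193 + -2·-3 + 2·-63 + 1·30 = -283
u_11 = -1·-283 + -2·193 + 2·-3 + 1·-63 = -172
u_12 = -1·-172 + -2·-283 + 2·193 + 1·-3 = 1121
u_13 = -1·1121 + -2·-172 + 2·-283 + 1·193 = -1150
u_14 = -1·-1150 + -2·1121 + 2·-172 + 1·-283 = -1719
u_15 = -1·-1719 + -2·-1150 + 2·1121 + 1·-172 = 6089
u_16 = -1·6089 + -2·-1719 + 2·-1150 + 1·1121 = -3830
u_17 = -1·-3830 + -2·6089 + 2·-1719 + 1·-1150 = -12936
u_18 = -1·-12936 + -2·-3830 + 2·6089 + 1·-1719 = 31055
u_19 = -1·31055 + -2·-12936 + 2·-3830 + 1·6089 = -6754
u_20 = -1·-6754 + -2·31055 + 2·-12936 + 1·-3830 = -85058
u_21 = -1·-85058 + -2·-6754 + 2·31055 + 1·-12936 = 147740
u_22 = -1·147740 + -2·-85058 + 2·-6754 + 1·31055 = 39923
u_23 = -1·39923 + -2·147740 + 2·-85058 + 1·-6754 = -512273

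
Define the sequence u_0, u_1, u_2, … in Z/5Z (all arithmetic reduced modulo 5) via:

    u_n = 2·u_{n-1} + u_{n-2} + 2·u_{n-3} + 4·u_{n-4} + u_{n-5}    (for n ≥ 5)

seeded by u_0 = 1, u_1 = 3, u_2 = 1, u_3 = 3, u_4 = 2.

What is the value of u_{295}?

u_5 = 2·2 + 1·3 + 2·1 + 4·3 + 1·1 = 2
u_6 = 2·2 + 1·2 + 2·3 + 4·1 + 1·3 = 4
u_7 = 2·4 + 1·2 + 2·2 + 4·3 + 1·1 = 2
u_8 = 2·2 + 1·4 + 2·2 + 4·2 + 1·3 = 3
u_9 = 2·3 + 1·2 + 2·4 + 4·2 + 1·2 = 1
u_10 = 2·1 + 1·3 + 2·2 + 4·4 + 1·2 = 2
Continuing the recurrence:
  u_11 = 3;  u_12 = 4;  u_13 = 2;  u_14 = 3;  u_15 = 0;  u_16 = 1
  u_17 = 0;  u_18 = 0;  u_19 = 0;  u_20 = 4;  u_21 = 4;  u_22 = 2
  u_23 = 1;  u_24 = 3;  u_25 = 1;  u_26 = 4;  u_27 = 1;  u_28 = 1
  u_29 = 3;  u_30 = 1;  u_31 = 0;  u_32 = 2;  u_33 = 4;  u_34 = 2
  u_35 = 3;  u_36 = 4;  u_37 = 3;  u_38 = 3;  u_39 = 1;  u_40 = 0
  u_41 = 3;  u_42 = 3;  u_43 = 1;  u_44 = 2;  u_45 = 3;  u_46 = 0
  u_47 = 4;  u_48 = 3;  u_49 = 4;  u_50 = 2;  u_51 = 0;  u_52 = 1
  u_53 = 0;  u_54 = 3;  u_55 = 0;  u_56 = 2;  u_57 = 1;  u_58 = 1
  u_59 = 0;  u_60 = 1;  u_61 = 0;  u_62 = 1;  u_63 = 0;  u_64 = 0
  u_65 = 3;  u_66 = 0;  u_67 = 4;  u_68 = 4;  u_69 = 4;  u_70 = 3
  u_71 = 4;  u_72 = 4;  u_73 = 3;  u_74 = 4;  u_75 = 3;  u_76 = 1
  u_77 = 4;  u_78 = 4;  u_79 = 0;  u_80 = 4;  u_81 = 3;  u_82 = 0
  u_83 = 0;  u_84 = 2;  u_85 = 0;  u_86 = 0;  u_87 = 4;  u_88 = 1
  u_89 = 3;  u_90 = 0;  u_91 = 1;  u_92 = 1;  u_93 = 1;  u_94 = 3
  u_95 = 3;  u_96 = 1;  u_97 = 1;  u_98 = 2;  u_99 = 2;  u_100 = 0
  u_101 = 1;  u_102 = 0;  u_103 = 1;  u_104 = 1;  u_105 = 2;  u_106 = 3
  u_107 = 4;  u_108 = 0;  u_109 = 4;  u_110 = 0;  u_111 = 3;  u_112 = 3
  u_113 = 0;  u_114 = 3;  u_115 = 4;  u_116 = 1;  u_117 = 0;  u_118 = 1
  u_119 = 3;  u_120 = 0;  u_121 = 1;  u_122 = 2;  u_123 = 3;  u_124 = 3
  u_125 = 2;  u_126 = 2;  u_127 = 1;  u_128 = 3;  u_129 = 2;  u_130 = 4
  u_131 = 2;  u_132 = 0;  u_133 = 1;  u_134 = 4;  u_135 = 1;  u_136 = 0
  u_137 = 3;  u_138 = 0;  u_139 = 1;  u_140 = 4;  u_141 = 1;  u_142 = 1
  u_143 = 0;  u_144 = 0;  u_145 = 0;  u_146 = 0;  u_147 = 1;  u_148 = 2
  u_149 = 0;  u_150 = 4;  u_151 = 1;  u_152 = 0;  u_153 = 1;  u_154 = 0
  u_155 = 4;  u_156 = 1;  u_157 = 0;  u_158 = 0;  u_159 = 3;  u_160 = 4
  u_161 = 2;  u_162 = 4;  u_163 = 0;  u_164 = 2;  u_165 = 4;  u_166 = 3
  u_167 = 3;  u_168 = 0;  u_169 = 2;  u_170 = 1;  u_171 = 4;  u_172 = 1
  u_173 = 1;  u_174 = 2;  u_175 = 4;  u_176 = 0;  u_177 = 3;  u_178 = 3
  u_179 = 2;  u_180 = 2;  u_181 = 4;  u_182 = 4;  u_183 = 2;  u_184 = 1
  u_185 = 0;  u_186 = 0;  u_187 = 4;  u_188 = 4;  u_189 = 3;  u_190 = 3
  u_191 = 3;  u_192 = 0;  u_193 = 0;  u_194 = 1;  u_195 = 2;  u_196 = 3
  u_197 = 0;  u_198 = 1;  u_199 = 2;  u_200 = 4;  u_201 = 0;  u_202 = 2
  u_203 = 1;  u_204 = 2;  u_205 = 3;  u_206 = 3;  u_207 = 4;  u_208 = 1
  u_209 = 1;  u_210 = 1;  u_211 = 4;  u_212 = 4;  u_213 = 4;  u_214 = 0
  u_215 = 4;  u_216 = 1;  u_217 = 1;  u_218 = 0;  u_219 = 4;  u_220 = 3
  u_221 = 0;  u_222 = 2;  u_223 = 1;  u_224 = 0;  u_225 = 3;  u_226 = 1
  u_227 = 1;  u_228 = 0;  u_229 = 0;  u_230 = 4;  u_231 = 3;  u_232 = 1
  u_233 = 3;  u_234 = 4;  u_235 = 4;  u_236 = 0;  u_237 = 0;  u_238 = 2
  u_239 = 4;  u_240 = 4;  u_241 = 1;  u_242 = 2;  u_243 = 1;  u_244 = 1
  u_245 = 0;  u_246 = 2;  u_247 = 2;  u_248 = 1;  u_249 = 4;  u_250 = 1
  u_251 = 3;  u_252 = 1;  u_253 = 4;  u_254 = 3;  u_255 = 0;  u_256 = 3
  u_257 = 4;  u_258 = 2;  u_259 = 2;  u_260 = 1;  u_261 = 2;  u_262 = 1
  u_263 = 1;  u_264 = 3;  u_265 = 3;  u_266 = 2;  u_267 = 3;  u_268 = 2
  u_269 = 1;  u_270 = 1;  u_271 = 1;  u_272 = 1;  u_273 = 1;  u_274 = 0
  u_275 = 3;  u_276 = 3;  u_277 = 4;  u_278 = 3;  u_279 = 3;  u_280 = 2
  u_281 = 2;  u_282 = 3;  u_283 = 2;  u_284 = 2;  u_285 = 2;  u_286 = 4
  u_287 = 0;  u_288 = 3;  u_289 = 4;  u_290 = 4;  u_291 = 2;  u_292 = 3
  u_293 = 0
u_294 = 2·0 + 1·3 + 2·2 + 4·4 + 1·4 = 2
u_295 = 2·2 + 1·0 + 2·3 + 4·2 + 1·4 = 2

2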